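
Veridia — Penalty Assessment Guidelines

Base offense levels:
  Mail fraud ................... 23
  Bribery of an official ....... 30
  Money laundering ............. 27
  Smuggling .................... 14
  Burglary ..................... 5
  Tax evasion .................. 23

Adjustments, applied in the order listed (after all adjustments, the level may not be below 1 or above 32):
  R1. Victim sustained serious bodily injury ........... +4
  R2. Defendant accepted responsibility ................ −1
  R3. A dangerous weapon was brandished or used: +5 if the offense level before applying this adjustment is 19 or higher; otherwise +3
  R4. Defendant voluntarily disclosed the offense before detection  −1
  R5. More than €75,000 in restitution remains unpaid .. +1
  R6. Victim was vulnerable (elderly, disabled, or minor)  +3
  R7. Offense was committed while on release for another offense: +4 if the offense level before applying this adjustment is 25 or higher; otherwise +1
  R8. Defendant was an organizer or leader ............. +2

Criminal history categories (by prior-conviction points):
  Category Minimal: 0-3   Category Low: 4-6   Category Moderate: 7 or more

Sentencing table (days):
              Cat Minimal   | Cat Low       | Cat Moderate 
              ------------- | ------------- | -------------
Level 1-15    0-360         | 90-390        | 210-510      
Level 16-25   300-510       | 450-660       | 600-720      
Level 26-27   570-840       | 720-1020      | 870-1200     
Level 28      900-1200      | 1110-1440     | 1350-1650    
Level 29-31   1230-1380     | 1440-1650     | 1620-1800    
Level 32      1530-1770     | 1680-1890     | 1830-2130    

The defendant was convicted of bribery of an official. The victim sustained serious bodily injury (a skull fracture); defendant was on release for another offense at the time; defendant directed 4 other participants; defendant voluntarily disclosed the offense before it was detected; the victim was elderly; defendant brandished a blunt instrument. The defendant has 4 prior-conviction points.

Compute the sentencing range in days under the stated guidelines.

Base offense level for bribery of an official: 30.
R1 applies: 30 + 4 = 34.
R3 applies (level before this adjustment is 34 ≥ 19, so +5): 34 + 5 = 39.
R4 applies: 39 − 1 = 38.
R6 applies: 38 + 3 = 41.
R7 applies (level before this adjustment is 41 ≥ 25, so +4): 41 + 4 = 45.
R8 applies: 45 + 2 = 47.
Level 47 exceeds the maximum of 32; capped at 32.
Final offense level: 32.
Criminal history: 4 prior points → Category Low (4-6).
Level 32 falls in the 32 band.
Grid: Level 32 × Category Low = 1680-1890 days.

1680-1890 days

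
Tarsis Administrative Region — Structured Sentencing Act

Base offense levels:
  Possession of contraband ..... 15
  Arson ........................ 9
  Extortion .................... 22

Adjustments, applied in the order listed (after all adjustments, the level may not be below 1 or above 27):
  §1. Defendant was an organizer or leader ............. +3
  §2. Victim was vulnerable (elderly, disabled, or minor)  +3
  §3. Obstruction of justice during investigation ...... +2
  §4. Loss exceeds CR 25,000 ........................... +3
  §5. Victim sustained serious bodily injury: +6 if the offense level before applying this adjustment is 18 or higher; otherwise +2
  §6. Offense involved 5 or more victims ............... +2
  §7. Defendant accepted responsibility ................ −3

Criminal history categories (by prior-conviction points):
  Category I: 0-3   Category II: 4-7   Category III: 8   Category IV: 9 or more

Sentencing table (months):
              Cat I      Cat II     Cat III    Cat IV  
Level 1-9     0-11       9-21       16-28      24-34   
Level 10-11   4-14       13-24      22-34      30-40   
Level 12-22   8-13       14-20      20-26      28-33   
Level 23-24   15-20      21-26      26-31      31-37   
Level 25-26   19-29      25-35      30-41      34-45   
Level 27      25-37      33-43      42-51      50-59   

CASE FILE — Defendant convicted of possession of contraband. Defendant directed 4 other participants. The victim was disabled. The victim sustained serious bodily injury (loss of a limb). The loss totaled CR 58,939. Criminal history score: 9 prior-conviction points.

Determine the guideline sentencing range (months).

50-59 months

Base offense level for possession of contraband: 15.
§1 applies: 15 + 3 = 18.
§2 applies: 18 + 3 = 21.
§4 applies: 21 + 3 = 24.
§5 applies (level before this adjustment is 24 ≥ 18, so +6): 24 + 6 = 30.
§6 does not apply.
§7 does not apply.
Level 30 exceeds the maximum of 27; capped at 27.
Final offense level: 27.
Criminal history: 9 prior points → Category IV (9+).
Level 27 falls in the 27 band.
Grid: Level 27 × Category IV = 50-59 months.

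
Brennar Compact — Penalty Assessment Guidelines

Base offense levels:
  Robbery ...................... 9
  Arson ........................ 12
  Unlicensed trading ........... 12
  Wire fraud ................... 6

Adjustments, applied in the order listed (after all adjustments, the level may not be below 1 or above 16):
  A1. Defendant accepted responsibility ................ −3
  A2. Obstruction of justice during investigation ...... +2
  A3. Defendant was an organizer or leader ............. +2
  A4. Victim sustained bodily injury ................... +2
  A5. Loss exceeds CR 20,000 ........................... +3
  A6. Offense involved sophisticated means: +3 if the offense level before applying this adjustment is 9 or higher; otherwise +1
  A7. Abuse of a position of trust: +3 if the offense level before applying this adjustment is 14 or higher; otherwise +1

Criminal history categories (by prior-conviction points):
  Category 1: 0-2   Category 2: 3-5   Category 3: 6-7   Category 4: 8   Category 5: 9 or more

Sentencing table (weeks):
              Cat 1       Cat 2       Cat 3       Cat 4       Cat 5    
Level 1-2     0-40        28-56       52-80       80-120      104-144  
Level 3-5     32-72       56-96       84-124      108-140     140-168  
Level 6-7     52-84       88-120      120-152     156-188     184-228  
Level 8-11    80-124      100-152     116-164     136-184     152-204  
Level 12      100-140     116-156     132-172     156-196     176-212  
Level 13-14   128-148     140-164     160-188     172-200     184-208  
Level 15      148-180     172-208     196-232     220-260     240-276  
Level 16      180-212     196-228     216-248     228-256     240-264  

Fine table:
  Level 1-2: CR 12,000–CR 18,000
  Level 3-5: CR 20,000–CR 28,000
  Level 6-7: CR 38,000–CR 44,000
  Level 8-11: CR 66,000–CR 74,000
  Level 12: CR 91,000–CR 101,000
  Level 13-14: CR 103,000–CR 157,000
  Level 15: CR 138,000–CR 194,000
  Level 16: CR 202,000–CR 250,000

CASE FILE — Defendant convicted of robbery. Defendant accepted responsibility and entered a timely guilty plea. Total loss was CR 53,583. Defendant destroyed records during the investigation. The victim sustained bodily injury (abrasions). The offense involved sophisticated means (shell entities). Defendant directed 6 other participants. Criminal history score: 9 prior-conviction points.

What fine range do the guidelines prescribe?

CR 202,000–CR 250,000

Base offense level for robbery: 9.
A1 applies: 9 − 3 = 6.
A2 applies: 6 + 2 = 8.
A3 applies: 8 + 2 = 10.
A4 applies: 10 + 2 = 12.
A5 applies: 12 + 3 = 15.
A6 applies (level before this adjustment is 15 ≥ 9, so +3): 15 + 3 = 18.
A7 does not apply.
Level 18 exceeds the maximum of 16; capped at 16.
Final offense level: 16.
Level 16 falls in the 16 band.
Fine table: Level 16 → CR 202,000–CR 250,000.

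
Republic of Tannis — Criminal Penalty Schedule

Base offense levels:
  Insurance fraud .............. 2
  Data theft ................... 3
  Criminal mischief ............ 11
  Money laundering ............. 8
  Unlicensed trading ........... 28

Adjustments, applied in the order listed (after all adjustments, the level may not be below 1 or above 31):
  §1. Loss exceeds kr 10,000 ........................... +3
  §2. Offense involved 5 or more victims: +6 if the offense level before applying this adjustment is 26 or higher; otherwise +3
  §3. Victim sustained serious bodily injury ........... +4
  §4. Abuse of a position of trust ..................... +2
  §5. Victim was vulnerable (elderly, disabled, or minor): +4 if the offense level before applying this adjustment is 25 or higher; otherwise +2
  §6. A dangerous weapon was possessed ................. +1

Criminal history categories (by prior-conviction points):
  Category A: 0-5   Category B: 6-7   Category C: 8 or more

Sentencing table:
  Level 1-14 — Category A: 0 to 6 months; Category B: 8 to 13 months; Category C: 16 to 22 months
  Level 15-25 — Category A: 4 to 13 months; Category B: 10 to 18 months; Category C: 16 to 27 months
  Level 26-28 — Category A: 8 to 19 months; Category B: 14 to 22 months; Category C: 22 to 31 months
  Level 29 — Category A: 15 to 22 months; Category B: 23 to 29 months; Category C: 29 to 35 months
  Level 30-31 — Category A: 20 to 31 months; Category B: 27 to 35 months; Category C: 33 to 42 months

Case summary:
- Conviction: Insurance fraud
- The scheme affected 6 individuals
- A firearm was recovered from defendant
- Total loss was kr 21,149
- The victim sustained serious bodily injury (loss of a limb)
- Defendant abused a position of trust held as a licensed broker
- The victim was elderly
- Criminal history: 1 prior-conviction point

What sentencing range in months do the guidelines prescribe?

4-13 months

Base offense level for insurance fraud: 2.
§1 applies: 2 + 3 = 5.
§2 applies (level before this adjustment is 5 < 26, so +3): 5 + 3 = 8.
§3 applies: 8 + 4 = 12.
§4 applies: 12 + 2 = 14.
§5 applies (level before this adjustment is 14 < 25, so +2): 14 + 2 = 16.
§6 applies: 16 + 1 = 17.
Final offense level: 17.
Criminal history: 1 prior point → Category A (0-5).
Level 17 falls in the 15-25 band.
Grid: Level 15-25 × Category A = 4-13 months.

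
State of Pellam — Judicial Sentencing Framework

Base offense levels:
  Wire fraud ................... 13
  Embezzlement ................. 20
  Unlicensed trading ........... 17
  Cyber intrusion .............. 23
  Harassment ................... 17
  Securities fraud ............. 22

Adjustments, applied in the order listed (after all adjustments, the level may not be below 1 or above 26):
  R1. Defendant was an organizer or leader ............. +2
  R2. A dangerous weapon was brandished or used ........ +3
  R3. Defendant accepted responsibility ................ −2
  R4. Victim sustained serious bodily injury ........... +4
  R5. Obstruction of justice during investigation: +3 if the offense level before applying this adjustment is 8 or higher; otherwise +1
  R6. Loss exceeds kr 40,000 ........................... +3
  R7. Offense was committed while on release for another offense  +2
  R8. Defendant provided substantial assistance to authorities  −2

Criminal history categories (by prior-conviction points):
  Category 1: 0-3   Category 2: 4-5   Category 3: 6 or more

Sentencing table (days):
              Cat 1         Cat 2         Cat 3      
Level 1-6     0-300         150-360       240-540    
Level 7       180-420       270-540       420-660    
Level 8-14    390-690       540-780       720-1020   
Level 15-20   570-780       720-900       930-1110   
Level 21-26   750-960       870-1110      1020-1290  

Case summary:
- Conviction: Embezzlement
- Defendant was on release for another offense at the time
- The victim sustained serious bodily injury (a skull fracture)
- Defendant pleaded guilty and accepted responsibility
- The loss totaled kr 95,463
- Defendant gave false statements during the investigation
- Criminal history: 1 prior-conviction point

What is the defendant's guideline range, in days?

Base offense level for embezzlement: 20.
R1 does not apply.
R3 applies: 20 − 2 = 18.
R4 applies: 18 + 4 = 22.
R5 applies (level before this adjustment is 22 ≥ 8, so +3): 22 + 3 = 25.
R6 applies: 25 + 3 = 28.
R7 applies: 28 + 2 = 30.
Level 30 exceeds the maximum of 26; capped at 26.
Final offense level: 26.
Criminal history: 1 prior point → Category 1 (0-3).
Level 26 falls in the 21-26 band.
Grid: Level 21-26 × Category 1 = 750-960 days.

750-960 days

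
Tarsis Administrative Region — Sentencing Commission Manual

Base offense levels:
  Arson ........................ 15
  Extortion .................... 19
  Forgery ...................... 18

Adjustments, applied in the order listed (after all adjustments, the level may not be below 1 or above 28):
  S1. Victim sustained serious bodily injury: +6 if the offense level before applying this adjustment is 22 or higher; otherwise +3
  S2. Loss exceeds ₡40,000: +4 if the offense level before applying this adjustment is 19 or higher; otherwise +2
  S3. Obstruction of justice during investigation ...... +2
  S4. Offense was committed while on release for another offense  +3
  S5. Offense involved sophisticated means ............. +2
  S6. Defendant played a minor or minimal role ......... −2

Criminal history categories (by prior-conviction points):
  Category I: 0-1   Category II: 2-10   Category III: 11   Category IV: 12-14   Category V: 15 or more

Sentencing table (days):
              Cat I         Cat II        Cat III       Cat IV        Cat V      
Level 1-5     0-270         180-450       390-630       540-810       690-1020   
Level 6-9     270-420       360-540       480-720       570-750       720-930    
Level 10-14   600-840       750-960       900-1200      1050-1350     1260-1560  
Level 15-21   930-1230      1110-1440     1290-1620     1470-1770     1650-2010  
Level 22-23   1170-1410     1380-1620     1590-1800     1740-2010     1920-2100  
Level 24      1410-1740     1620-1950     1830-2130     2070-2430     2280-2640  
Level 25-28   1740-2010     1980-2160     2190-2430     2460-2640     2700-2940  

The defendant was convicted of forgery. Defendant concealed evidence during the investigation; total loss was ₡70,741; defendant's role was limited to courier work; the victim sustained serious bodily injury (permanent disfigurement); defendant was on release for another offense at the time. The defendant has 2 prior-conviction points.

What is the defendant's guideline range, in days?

1980-2160 days

Base offense level for forgery: 18.
S1 applies (level before this adjustment is 18 < 22, so +3): 18 + 3 = 21.
S2 applies (level before this adjustment is 21 ≥ 19, so +4): 21 + 4 = 25.
S3 applies: 25 + 2 = 27.
S4 applies: 27 + 3 = 30.
S6 applies: 30 − 2 = 28.
Final offense level: 28.
Criminal history: 2 prior points → Category II (2-10).
Level 28 falls in the 25-28 band.
Grid: Level 25-28 × Category II = 1980-2160 days.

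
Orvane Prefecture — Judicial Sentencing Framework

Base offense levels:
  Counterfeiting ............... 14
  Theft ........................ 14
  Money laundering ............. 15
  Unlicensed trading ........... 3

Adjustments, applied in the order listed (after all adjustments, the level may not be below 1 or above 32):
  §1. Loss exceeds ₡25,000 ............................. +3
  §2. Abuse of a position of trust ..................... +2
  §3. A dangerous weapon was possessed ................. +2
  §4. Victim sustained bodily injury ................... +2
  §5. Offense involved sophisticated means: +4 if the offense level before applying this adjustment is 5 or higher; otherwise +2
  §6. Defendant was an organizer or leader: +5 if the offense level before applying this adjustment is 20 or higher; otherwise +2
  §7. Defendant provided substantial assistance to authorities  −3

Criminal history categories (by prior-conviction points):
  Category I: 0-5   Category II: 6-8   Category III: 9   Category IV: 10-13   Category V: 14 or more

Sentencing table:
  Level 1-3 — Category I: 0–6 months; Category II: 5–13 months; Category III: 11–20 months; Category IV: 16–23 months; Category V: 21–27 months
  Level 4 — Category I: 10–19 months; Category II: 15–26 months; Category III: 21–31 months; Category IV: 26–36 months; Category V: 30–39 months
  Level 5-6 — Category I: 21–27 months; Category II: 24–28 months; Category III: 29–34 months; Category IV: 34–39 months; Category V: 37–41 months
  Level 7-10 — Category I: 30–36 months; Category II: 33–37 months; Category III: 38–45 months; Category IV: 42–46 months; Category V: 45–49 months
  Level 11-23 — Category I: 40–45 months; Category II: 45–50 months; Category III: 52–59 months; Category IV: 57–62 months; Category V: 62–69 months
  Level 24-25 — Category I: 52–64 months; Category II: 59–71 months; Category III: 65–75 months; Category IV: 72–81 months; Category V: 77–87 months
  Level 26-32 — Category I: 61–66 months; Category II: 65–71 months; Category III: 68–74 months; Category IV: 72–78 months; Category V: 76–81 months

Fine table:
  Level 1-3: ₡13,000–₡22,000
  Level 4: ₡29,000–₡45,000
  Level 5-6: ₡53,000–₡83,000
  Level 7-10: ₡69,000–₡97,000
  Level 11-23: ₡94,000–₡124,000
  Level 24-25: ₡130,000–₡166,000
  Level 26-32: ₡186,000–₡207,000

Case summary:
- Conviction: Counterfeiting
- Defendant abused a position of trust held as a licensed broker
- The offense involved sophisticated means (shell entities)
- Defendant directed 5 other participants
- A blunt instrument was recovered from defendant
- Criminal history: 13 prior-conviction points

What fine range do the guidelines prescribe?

Base offense level for counterfeiting: 14.
§2 applies: 14 + 2 = 16.
§3 applies: 16 + 2 = 18.
§5 applies (level before this adjustment is 18 ≥ 5, so +4): 18 + 4 = 22.
§6 applies (level before this adjustment is 22 ≥ 20, so +5): 22 + 5 = 27.
§7 does not apply.
Final offense level: 27.
Level 27 falls in the 26-32 band.
Fine table: Level 26-32 → ₡186,000–₡207,000.

₡186,000–₡207,000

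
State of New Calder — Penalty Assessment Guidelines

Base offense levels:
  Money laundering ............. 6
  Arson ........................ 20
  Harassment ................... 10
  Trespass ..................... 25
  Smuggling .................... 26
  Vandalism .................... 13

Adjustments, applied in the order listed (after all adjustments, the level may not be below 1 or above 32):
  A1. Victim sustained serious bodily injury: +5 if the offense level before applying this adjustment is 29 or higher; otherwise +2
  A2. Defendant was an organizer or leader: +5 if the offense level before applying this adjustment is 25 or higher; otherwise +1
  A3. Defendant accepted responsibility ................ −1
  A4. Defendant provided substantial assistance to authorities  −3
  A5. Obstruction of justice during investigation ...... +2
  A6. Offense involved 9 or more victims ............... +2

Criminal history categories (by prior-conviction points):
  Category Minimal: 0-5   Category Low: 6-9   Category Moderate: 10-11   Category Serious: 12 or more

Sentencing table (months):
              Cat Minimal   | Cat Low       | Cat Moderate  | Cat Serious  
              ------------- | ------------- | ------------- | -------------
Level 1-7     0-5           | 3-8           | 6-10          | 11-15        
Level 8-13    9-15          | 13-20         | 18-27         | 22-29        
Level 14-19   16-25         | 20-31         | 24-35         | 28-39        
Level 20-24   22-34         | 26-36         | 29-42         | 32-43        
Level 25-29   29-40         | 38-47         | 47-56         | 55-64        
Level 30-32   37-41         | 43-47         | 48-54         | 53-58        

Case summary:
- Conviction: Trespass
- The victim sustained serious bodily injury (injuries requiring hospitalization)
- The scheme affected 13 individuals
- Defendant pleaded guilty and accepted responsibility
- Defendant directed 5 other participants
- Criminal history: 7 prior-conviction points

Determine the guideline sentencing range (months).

43-47 months

Base offense level for trespass: 25.
A1 applies (level before this adjustment is 25 < 29, so +2): 25 + 2 = 27.
A2 applies (level before this adjustment is 27 ≥ 25, so +5): 27 + 5 = 32.
A3 applies: 32 − 1 = 31.
A5 does not apply.
A6 applies: 31 + 2 = 33.
Level 33 exceeds the maximum of 32; capped at 32.
Final offense level: 32.
Criminal history: 7 prior points → Category Low (6-9).
Level 32 falls in the 30-32 band.
Grid: Level 30-32 × Category Low = 43-47 months.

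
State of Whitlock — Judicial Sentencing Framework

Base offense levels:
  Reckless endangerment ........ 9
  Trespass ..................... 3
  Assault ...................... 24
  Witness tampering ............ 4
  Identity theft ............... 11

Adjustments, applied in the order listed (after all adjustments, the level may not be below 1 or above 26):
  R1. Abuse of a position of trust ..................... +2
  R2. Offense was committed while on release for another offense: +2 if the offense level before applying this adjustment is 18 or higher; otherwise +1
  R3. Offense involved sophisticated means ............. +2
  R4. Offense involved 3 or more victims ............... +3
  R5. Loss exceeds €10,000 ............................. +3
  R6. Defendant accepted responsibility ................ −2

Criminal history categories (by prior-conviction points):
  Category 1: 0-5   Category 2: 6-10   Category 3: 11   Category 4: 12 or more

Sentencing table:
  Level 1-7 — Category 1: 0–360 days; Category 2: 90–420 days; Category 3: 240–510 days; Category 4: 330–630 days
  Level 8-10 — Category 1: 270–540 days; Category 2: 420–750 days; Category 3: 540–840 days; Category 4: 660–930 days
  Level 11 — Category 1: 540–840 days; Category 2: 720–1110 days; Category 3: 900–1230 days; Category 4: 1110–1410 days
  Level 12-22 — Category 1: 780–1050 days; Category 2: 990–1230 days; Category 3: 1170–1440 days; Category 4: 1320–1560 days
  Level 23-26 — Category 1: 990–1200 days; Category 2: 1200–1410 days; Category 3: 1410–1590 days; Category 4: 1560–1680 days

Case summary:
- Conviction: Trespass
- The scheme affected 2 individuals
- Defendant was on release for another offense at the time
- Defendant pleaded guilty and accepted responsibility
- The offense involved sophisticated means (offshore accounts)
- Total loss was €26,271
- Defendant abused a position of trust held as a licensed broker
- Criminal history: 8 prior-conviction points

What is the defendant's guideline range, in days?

Base offense level for trespass: 3.
R1 applies: 3 + 2 = 5.
R2 applies (level before this adjustment is 5 < 18, so +1): 5 + 1 = 6.
R3 applies: 6 + 2 = 8.
R4 does not apply.
R5 applies: 8 + 3 = 11.
R6 applies: 11 − 2 = 9.
Final offense level: 9.
Criminal history: 8 prior points → Category 2 (6-10).
Level 9 falls in the 8-10 band.
Grid: Level 8-10 × Category 2 = 420-750 days.

420-750 days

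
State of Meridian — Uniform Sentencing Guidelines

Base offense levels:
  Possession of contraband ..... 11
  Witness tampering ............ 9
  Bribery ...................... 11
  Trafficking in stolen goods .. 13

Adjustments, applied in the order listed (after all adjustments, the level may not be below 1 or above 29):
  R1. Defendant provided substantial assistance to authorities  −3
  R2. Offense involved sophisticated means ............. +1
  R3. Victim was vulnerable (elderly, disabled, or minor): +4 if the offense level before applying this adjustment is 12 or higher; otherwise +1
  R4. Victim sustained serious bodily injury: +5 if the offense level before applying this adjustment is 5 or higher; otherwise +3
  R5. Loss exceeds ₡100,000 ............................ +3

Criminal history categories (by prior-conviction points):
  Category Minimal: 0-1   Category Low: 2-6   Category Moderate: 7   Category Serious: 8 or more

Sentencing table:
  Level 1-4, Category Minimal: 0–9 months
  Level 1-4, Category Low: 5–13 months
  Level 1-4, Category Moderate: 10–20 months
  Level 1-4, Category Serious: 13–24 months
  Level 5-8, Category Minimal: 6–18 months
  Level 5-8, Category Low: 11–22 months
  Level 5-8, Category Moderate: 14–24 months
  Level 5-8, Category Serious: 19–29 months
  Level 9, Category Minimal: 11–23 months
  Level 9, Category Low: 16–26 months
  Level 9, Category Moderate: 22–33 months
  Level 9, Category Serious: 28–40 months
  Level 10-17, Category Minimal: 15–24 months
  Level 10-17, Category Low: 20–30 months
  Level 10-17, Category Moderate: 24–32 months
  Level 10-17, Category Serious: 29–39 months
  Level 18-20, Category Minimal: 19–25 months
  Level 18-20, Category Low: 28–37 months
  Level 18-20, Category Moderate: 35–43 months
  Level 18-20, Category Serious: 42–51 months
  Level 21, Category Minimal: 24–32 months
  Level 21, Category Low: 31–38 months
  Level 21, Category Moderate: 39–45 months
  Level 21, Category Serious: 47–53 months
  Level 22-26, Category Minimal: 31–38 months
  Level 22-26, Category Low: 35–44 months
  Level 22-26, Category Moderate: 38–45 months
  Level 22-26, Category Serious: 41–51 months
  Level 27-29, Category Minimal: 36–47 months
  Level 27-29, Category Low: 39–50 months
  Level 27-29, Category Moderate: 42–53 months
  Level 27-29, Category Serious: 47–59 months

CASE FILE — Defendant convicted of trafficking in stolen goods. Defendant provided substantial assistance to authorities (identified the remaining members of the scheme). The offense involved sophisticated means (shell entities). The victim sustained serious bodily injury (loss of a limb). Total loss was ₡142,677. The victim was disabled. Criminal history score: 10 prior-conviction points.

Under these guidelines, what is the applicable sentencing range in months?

42-51 months

Base offense level for trafficking in stolen goods: 13.
R1 applies: 13 − 3 = 10.
R2 applies: 10 + 1 = 11.
R3 applies (level before this adjustment is 11 < 12, so +1): 11 + 1 = 12.
R4 applies (level before this adjustment is 12 ≥ 5, so +5): 12 + 5 = 17.
R5 applies: 17 + 3 = 20.
Final offense level: 20.
Criminal history: 10 prior points → Category Serious (8+).
Level 20 falls in the 18-20 band.
Grid: Level 18-20 × Category Serious = 42-51 months.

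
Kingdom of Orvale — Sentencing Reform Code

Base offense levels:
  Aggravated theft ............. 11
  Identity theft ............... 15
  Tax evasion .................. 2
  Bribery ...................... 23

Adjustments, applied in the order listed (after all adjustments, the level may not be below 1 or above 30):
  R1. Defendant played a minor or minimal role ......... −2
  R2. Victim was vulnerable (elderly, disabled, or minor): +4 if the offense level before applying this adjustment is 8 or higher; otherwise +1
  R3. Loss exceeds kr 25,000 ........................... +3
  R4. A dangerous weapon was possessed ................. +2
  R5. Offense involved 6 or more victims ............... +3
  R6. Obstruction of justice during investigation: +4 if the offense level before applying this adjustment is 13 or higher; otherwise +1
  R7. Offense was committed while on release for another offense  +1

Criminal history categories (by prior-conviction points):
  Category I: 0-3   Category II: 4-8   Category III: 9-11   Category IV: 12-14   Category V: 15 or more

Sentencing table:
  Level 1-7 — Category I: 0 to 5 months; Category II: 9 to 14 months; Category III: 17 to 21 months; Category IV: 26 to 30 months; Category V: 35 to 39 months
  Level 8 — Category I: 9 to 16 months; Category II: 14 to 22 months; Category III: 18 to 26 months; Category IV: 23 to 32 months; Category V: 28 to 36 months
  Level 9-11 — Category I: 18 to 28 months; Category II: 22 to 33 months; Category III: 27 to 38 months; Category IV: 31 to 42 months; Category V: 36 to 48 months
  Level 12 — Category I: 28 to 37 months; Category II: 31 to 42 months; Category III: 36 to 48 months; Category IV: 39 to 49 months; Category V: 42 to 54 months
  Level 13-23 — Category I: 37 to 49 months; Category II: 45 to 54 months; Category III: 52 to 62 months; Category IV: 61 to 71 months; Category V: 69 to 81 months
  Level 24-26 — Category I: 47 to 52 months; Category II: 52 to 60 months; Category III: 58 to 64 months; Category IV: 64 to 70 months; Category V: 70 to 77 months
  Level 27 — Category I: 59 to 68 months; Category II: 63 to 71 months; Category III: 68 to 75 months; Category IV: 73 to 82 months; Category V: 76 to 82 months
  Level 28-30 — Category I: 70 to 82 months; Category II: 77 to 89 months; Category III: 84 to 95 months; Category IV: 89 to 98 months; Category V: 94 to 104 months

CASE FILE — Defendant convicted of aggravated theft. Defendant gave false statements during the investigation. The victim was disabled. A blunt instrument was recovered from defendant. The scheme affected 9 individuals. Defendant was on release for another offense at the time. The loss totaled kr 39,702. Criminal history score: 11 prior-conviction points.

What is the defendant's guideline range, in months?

Base offense level for aggravated theft: 11.
R1 does not apply.
R2 applies (level before this adjustment is 11 ≥ 8, so +4): 11 + 4 = 15.
R3 applies: 15 + 3 = 18.
R4 applies: 18 + 2 = 20.
R5 applies: 20 + 3 = 23.
R6 applies (level before this adjustment is 23 ≥ 13, so +4): 23 + 4 = 27.
R7 applies: 27 + 1 = 28.
Final offense level: 28.
Criminal history: 11 prior points → Category III (9-11).
Level 28 falls in the 28-30 band.
Grid: Level 28-30 × Category III = 84-95 months.

84-95 months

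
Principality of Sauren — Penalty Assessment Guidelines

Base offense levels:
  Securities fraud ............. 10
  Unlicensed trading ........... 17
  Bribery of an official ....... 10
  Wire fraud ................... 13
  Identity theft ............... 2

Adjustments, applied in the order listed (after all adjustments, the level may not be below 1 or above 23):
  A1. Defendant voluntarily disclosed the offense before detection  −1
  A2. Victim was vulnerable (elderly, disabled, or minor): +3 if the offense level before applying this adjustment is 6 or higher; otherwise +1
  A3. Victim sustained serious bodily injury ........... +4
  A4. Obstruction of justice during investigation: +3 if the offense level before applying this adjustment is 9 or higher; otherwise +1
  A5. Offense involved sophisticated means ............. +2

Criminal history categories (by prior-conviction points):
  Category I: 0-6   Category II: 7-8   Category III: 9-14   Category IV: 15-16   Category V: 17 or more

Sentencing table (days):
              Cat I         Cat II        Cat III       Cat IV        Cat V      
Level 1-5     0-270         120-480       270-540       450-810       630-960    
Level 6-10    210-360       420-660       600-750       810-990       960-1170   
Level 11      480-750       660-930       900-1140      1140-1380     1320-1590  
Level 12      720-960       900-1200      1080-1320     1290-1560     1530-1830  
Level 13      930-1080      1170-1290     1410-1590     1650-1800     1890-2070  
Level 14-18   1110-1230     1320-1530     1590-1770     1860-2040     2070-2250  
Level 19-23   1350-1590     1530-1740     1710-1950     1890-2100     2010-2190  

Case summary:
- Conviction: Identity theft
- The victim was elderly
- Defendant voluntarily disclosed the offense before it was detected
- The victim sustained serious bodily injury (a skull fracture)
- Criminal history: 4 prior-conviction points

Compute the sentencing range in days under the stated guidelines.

210-360 days

Base offense level for identity theft: 2.
A1 applies: 2 − 1 = 1.
A2 applies (level before this adjustment is 1 < 6, so +1): 1 + 1 = 2.
A3 applies: 2 + 4 = 6.
Final offense level: 6.
Criminal history: 4 prior points → Category I (0-6).
Level 6 falls in the 6-10 band.
Grid: Level 6-10 × Category I = 210-360 days.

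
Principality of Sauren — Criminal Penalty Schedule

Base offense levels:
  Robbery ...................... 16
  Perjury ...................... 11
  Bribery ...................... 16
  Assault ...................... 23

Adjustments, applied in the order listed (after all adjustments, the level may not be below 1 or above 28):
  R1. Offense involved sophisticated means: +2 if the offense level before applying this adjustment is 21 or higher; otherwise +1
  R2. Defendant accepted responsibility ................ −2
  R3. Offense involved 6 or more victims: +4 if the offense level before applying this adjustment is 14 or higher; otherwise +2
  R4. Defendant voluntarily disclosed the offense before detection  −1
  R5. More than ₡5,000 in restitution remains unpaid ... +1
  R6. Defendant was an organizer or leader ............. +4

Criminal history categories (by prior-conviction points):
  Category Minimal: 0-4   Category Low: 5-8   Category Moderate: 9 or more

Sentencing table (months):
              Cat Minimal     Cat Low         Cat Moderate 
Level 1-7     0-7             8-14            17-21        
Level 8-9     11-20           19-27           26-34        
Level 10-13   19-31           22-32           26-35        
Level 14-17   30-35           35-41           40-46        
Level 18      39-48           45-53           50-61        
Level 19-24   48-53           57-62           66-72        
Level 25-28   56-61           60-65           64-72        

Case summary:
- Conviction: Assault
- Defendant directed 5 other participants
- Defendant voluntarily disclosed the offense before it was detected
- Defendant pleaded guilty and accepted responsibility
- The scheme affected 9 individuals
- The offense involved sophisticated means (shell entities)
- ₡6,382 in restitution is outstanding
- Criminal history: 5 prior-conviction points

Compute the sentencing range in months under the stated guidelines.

60-65 months

Base offense level for assault: 23.
R1 applies (level before this adjustment is 23 ≥ 21, so +2): 23 + 2 = 25.
R2 applies: 25 − 2 = 23.
R3 applies (level before this adjustment is 23 ≥ 14, so +4): 23 + 4 = 27.
R4 applies: 27 − 1 = 26.
R5 applies: 26 + 1 = 27.
R6 applies: 27 + 4 = 31.
Level 31 exceeds the maximum of 28; capped at 28.
Final offense level: 28.
Criminal history: 5 prior points → Category Low (5-8).
Level 28 falls in the 25-28 band.
Grid: Level 25-28 × Category Low = 60-65 months.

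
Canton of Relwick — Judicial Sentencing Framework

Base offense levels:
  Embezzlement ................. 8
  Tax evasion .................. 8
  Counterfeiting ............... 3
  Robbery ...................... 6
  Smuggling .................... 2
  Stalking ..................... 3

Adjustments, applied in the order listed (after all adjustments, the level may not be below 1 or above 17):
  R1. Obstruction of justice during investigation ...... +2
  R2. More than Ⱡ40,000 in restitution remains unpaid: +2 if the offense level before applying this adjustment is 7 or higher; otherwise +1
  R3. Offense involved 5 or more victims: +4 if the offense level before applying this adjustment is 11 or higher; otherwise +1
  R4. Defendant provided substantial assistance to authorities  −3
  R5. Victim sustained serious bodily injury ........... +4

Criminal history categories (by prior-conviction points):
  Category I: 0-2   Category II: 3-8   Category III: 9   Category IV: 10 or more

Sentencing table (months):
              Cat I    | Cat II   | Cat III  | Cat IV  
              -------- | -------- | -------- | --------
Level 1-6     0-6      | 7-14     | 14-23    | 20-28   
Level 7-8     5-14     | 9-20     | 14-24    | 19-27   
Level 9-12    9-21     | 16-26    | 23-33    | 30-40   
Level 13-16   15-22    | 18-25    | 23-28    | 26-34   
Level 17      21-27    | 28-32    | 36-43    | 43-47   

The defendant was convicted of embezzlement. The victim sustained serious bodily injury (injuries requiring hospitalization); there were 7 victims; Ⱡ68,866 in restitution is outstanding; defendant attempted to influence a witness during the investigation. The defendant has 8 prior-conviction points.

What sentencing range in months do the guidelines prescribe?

28-32 months

Base offense level for embezzlement: 8.
R1 applies: 8 + 2 = 10.
R2 applies (level before this adjustment is 10 ≥ 7, so +2): 10 + 2 = 12.
R3 applies (level before this adjustment is 12 ≥ 11, so +4): 12 + 4 = 16.
R5 applies: 16 + 4 = 20.
Level 20 exceeds the maximum of 17; capped at 17.
Final offense level: 17.
Criminal history: 8 prior points → Category II (3-8).
Level 17 falls in the 17 band.
Grid: Level 17 × Category II = 28-32 months.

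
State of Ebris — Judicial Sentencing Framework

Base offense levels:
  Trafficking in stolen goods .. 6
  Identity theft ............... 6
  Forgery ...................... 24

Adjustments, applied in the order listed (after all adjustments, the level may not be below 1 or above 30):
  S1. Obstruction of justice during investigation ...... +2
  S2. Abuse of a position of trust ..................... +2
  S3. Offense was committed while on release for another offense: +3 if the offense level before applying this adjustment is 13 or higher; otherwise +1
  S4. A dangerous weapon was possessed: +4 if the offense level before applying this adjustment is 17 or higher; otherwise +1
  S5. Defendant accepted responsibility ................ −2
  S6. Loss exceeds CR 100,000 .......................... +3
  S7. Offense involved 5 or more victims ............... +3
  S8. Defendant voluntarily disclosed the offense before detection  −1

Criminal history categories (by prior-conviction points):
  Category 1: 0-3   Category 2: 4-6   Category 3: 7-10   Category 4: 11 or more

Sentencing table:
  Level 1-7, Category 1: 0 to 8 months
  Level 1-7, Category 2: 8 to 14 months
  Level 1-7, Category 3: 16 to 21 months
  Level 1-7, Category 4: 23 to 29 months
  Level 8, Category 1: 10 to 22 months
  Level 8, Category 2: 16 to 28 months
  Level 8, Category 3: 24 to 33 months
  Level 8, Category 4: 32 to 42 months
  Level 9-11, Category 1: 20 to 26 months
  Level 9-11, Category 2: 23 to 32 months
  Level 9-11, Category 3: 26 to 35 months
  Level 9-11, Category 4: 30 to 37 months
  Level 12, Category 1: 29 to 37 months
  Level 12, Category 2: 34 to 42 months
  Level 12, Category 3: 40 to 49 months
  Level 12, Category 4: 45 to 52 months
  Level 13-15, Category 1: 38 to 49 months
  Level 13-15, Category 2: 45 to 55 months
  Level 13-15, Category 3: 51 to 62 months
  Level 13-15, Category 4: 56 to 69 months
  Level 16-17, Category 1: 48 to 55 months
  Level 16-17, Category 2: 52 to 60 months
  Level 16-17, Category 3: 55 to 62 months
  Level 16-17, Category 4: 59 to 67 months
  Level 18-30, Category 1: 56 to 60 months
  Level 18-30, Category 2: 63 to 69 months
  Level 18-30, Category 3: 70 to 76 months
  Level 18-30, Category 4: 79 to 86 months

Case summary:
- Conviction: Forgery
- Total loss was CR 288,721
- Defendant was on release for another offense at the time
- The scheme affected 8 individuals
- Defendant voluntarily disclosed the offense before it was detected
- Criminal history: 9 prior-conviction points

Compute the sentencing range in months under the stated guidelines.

Base offense level for forgery: 24.
S1 does not apply.
S2 does not apply.
S3 applies (level before this adjustment is 24 ≥ 13, so +3): 24 + 3 = 27.
S5 does not apply.
S6 applies: 27 + 3 = 30.
S7 applies: 30 + 3 = 33.
S8 applies: 33 − 1 = 32.
Level 32 exceeds the maximum of 30; capped at 30.
Final offense level: 30.
Criminal history: 9 prior points → Category 3 (7-10).
Level 30 falls in the 18-30 band.
Grid: Level 18-30 × Category 3 = 70-76 months.

70-76 months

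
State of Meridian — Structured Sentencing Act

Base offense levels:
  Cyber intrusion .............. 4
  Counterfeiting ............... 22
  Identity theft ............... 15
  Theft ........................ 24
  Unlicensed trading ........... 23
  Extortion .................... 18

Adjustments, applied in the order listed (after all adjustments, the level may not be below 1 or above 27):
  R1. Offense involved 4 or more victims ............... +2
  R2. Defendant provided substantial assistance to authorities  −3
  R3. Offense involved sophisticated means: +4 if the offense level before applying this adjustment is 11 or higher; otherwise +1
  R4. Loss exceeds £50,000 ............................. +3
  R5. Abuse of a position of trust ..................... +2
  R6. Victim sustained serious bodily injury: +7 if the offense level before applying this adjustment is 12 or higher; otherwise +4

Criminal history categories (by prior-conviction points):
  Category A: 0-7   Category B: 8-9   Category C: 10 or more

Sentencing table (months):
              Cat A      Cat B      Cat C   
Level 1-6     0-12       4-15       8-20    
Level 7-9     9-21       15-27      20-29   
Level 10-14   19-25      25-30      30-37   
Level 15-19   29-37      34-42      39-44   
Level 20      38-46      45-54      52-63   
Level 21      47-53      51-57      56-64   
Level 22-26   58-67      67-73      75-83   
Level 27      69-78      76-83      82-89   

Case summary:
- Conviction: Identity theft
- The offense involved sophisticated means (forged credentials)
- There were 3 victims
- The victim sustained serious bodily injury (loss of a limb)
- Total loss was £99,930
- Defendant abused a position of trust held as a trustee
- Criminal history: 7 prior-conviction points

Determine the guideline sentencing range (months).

Base offense level for identity theft: 15.
R1 does not apply.
R2 does not apply.
R3 applies (level before this adjustment is 15 ≥ 11, so +4): 15 + 4 = 19.
R4 applies: 19 + 3 = 22.
R5 applies: 22 + 2 = 24.
R6 applies (level before this adjustment is 24 ≥ 12, so +7): 24 + 7 = 31.
Level 31 exceeds the maximum of 27; capped at 27.
Final offense level: 27.
Criminal history: 7 prior points → Category A (0-7).
Level 27 falls in the 27 band.
Grid: Level 27 × Category A = 69-78 months.

69-78 months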